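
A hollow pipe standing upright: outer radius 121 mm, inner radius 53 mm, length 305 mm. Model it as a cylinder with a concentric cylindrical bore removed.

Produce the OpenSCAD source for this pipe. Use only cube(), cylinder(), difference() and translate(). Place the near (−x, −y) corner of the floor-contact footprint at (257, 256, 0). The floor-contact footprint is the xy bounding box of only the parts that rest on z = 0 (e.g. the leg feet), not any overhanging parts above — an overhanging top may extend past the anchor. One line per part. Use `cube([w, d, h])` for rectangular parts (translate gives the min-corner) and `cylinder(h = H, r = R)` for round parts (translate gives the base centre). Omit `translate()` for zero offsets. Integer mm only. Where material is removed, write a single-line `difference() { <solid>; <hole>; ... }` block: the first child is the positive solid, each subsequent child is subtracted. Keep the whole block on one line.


difference() { translate([378, 377, 0]) cylinder(h = 305, r = 121); translate([378, 377, 0]) cylinder(h = 305, r = 53); }


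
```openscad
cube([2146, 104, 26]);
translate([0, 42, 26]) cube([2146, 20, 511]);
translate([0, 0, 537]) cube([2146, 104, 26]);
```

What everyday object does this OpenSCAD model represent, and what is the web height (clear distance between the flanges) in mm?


An I-beam. The web height is 511 mm.

Two wide flanges with a thin centred web — an I-beam. Overall 563 mm minus two 26 mm flanges gives a web of 563 − 2·26 = 511 mm.


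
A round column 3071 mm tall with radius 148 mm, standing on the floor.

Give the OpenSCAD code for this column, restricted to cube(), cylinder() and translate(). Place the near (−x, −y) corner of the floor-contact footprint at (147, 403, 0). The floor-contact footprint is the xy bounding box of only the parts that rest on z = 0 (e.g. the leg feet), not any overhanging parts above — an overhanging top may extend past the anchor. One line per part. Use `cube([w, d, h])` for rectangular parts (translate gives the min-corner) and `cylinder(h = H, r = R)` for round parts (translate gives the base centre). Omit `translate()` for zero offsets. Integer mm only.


translate([295, 551, 0]) cylinder(h = 3071, r = 148);


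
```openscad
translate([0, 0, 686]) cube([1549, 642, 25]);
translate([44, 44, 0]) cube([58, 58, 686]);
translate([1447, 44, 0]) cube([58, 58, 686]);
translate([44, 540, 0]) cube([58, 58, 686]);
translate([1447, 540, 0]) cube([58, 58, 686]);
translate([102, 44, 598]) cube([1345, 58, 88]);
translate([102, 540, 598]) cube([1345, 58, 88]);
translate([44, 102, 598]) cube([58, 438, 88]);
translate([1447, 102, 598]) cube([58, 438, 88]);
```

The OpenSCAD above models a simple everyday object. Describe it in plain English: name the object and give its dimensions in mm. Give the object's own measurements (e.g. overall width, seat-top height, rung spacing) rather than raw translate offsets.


A rectangular dining table. The top is 1549×642×25 mm with its upper surface at z = 711 mm. It stands on four 58×58 mm square legs, each inset 44 mm from the nearest pair of top edges, running from the floor to the underside of the top. Four apron rails, 58 mm thick and 88 mm tall, run between adjacent legs with their top edges flush with the underside of the top and their outer faces flush with the legs' outer faces.


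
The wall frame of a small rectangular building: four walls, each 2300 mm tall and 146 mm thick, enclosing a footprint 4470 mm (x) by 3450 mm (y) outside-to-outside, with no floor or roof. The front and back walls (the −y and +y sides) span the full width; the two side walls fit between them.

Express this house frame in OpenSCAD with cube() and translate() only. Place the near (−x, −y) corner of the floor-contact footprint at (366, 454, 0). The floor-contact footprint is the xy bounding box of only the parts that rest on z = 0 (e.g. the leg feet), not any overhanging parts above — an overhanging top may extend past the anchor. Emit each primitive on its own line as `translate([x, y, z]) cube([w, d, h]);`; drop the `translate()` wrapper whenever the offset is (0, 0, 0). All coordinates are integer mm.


translate([366, 454, 0]) cube([4470, 146, 2300]);
translate([366, 3758, 0]) cube([4470, 146, 2300]);
translate([366, 600, 0]) cube([146, 3158, 2300]);
translate([4690, 600, 0]) cube([146, 3158, 2300]);


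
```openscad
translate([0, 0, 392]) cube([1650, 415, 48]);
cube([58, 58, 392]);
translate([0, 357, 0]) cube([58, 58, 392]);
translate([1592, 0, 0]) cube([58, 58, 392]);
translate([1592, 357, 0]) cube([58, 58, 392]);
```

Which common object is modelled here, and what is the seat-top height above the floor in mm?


A bench. The seat-top height is 440 mm.

A long slab on four corner posts — a bench. The slab sits at z = 392 with thickness 48, so the top is 392 + 48 = 440 mm.


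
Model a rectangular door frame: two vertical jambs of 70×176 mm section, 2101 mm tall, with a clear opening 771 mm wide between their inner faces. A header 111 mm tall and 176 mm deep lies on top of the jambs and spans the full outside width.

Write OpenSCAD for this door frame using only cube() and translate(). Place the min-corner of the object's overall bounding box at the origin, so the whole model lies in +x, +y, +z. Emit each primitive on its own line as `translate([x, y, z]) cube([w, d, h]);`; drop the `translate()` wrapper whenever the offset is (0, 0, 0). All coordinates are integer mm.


cube([70, 176, 2101]);
translate([841, 0, 0]) cube([70, 176, 2101]);
translate([0, 0, 2101]) cube([911, 176, 111]);


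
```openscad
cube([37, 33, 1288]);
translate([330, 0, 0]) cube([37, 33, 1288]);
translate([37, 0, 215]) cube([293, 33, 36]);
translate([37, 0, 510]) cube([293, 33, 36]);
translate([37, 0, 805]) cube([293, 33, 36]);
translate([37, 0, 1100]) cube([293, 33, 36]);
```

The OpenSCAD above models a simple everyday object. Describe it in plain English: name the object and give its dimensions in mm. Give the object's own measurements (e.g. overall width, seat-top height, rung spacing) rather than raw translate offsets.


A straight ladder. Two 37×33 mm vertical rails, 1288 mm tall, stand 367 mm apart (outside-to-outside) with their front faces coplanar on the −y side. 4 rungs, each 33 mm deep and 36 mm tall, span between the inner faces of the rails, front faces flush with the rails. The lowest rung's underside is at z = 215 mm and rungs are spaced 295 mm apart (underside to underside).


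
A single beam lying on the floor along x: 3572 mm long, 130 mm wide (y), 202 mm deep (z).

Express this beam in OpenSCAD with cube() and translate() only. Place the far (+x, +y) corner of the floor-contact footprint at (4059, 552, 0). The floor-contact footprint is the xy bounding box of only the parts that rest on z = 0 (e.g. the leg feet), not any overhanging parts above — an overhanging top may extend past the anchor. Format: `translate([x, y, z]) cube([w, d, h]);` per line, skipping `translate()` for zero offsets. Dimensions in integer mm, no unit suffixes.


translate([487, 422, 0]) cube([3572, 130, 202]);


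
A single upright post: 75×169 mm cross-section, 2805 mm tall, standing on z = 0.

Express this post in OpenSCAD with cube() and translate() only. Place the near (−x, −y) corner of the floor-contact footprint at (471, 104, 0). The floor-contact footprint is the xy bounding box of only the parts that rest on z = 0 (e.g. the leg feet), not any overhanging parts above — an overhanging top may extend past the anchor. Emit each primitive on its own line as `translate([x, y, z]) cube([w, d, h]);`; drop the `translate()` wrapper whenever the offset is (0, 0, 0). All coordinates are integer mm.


translate([471, 104, 0]) cube([75, 169, 2805]);


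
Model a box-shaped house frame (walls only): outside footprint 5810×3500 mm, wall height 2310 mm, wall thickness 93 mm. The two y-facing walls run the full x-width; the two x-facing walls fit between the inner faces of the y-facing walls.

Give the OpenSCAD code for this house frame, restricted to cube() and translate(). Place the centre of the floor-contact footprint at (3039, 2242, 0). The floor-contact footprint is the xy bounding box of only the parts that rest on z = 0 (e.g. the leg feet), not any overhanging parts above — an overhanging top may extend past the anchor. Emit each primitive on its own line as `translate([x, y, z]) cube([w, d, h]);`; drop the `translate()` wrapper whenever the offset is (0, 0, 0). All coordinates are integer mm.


translate([134, 492, 0]) cube([5810, 93, 2310]);
translate([134, 3899, 0]) cube([5810, 93, 2310]);
translate([134, 585, 0]) cube([93, 3314, 2310]);
translate([5851, 585, 0]) cube([93, 3314, 2310]);


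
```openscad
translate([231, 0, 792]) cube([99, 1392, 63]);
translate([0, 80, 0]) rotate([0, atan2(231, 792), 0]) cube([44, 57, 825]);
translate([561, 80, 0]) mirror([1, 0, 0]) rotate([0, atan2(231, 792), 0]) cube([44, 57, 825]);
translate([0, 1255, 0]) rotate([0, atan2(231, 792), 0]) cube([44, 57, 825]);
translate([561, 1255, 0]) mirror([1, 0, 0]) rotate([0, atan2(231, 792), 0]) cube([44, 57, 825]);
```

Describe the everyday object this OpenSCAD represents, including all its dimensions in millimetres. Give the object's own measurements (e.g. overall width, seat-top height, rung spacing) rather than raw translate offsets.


A sawhorse. A 99×1392×63 mm beam (x, y, z) sits on two A-frame leg pairs. Each pair is two raked legs of 44×57 mm section (57 mm along y) splaying symmetrically in x. Each leg rises 792 mm vertically over 231 mm of horizontal reach and is 825 mm long along its own axis. Every leg's outer bottom edge rests on the floor and its outer top edge meets a bottom edge of the beam — the left legs (tilting toward +x) meet the beam's −x bottom edge, the right legs (their mirror images, tilting toward −x) meet its +x bottom edge — so the leg tops tuck under the beam, the beam's underside is 792 mm above the floor, and the feet are 561 mm apart outside-to-outside with the beam centred between them. The two leg pairs are set in 80 mm from either end of the beam.


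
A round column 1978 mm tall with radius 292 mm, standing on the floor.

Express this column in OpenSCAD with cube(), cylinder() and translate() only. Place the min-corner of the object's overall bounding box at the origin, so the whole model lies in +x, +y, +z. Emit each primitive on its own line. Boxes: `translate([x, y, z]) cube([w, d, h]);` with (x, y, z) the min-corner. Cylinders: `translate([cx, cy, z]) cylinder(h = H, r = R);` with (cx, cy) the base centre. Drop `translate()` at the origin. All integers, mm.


translate([292, 292, 0]) cylinder(h = 1978, r = 292);


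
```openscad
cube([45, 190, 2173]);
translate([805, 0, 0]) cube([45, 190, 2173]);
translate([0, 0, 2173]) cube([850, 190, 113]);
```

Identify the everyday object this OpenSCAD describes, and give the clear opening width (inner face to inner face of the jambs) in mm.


A door frame. The clear opening width is 760 mm.

Two 2173 mm tall posts with a header on top — a door frame. The left jamb is 45 mm wide at x = 0; the right jamb starts at x = 805. The clear opening is 805 − 45 = 760 mm.


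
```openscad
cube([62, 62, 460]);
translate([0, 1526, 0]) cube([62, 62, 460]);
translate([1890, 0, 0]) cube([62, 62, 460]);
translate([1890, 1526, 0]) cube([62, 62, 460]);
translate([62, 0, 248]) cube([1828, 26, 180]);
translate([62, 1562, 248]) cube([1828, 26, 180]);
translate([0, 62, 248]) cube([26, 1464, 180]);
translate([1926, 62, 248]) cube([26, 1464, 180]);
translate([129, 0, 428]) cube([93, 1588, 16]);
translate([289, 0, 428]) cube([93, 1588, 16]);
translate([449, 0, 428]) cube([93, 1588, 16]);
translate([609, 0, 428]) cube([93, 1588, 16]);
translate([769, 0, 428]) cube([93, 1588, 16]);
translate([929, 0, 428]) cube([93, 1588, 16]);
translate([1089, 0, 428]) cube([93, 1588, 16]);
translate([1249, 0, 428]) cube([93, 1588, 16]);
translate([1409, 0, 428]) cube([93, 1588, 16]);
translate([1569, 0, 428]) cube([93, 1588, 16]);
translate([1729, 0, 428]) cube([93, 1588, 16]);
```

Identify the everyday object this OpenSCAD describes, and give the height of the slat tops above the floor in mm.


A bed frame. The slat-top height is 444 mm.

Four posts, four rails, and a row of slats — a bed frame. Slats sit on the rails at z = 248 + 180 = 428; with slat thickness 16, the top is 444 mm.


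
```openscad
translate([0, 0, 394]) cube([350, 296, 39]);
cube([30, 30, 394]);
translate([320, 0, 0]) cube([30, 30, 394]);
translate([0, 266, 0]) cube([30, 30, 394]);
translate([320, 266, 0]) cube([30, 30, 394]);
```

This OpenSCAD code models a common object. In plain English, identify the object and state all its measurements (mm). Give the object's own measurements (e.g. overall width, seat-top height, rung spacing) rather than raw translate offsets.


A four-legged stool. The seat is a 350×296×39 mm slab whose top surface is at z = 433 mm; four square legs, each 30×30 mm in cross-section, run from the floor (z = 0) to the underside of the seat, each flush with a corner of the seat.


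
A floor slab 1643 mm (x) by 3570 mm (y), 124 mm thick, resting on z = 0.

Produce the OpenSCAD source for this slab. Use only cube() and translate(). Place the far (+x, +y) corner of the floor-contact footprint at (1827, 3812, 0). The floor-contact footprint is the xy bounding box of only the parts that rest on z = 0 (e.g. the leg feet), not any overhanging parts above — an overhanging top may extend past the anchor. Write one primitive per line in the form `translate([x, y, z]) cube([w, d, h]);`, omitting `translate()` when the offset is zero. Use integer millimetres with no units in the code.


translate([184, 242, 0]) cube([1643, 3570, 124]);


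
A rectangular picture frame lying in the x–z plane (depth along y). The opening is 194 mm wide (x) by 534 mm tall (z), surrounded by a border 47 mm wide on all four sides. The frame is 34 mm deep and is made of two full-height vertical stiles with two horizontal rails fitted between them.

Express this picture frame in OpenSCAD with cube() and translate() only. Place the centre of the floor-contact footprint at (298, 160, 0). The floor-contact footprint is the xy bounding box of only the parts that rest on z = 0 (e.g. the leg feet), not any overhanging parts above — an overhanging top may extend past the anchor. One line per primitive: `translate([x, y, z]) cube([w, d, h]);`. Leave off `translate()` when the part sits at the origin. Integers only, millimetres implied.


translate([154, 143, 0]) cube([47, 34, 628]);
translate([395, 143, 0]) cube([47, 34, 628]);
translate([201, 143, 0]) cube([194, 34, 47]);
translate([201, 143, 581]) cube([194, 34, 47]);


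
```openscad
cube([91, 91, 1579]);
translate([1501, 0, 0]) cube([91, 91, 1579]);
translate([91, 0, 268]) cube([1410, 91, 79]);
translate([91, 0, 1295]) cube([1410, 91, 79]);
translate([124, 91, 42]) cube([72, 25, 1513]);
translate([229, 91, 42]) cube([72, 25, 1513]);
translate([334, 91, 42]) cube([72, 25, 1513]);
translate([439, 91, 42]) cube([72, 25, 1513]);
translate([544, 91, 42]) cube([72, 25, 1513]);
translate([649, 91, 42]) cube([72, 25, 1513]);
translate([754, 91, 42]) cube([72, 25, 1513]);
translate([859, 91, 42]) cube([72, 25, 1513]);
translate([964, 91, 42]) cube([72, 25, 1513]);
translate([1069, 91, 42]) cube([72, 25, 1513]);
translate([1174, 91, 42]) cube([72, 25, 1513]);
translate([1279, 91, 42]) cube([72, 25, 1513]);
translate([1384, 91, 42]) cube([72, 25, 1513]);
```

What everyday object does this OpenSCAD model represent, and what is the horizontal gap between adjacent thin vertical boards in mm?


A fence section. The picket gap is 33 mm.

Two posts, two rails, 13 pickets — a fence section. Span 1410 mm holds 13 pickets of 72 mm with 14 equal gaps: ⌊(1410 − 13·72) / 14⌋ = 33 mm.


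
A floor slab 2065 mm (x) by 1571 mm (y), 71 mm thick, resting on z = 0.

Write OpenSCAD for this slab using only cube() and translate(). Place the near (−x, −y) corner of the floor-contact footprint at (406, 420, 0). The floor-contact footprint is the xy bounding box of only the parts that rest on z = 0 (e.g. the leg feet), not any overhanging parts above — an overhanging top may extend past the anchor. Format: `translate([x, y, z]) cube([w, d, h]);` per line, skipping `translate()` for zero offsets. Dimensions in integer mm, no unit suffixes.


translate([406, 420, 0]) cube([2065, 1571, 71]);


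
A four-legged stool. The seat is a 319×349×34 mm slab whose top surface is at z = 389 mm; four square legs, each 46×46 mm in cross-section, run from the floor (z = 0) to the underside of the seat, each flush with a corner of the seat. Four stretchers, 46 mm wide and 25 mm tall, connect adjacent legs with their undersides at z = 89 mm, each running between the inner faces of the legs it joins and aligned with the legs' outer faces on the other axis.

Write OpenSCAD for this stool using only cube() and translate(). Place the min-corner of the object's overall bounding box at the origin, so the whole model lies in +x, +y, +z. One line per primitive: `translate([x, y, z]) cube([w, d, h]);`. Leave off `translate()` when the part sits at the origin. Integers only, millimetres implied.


translate([0, 0, 355]) cube([319, 349, 34]);
cube([46, 46, 355]);
translate([273, 0, 0]) cube([46, 46, 355]);
translate([0, 303, 0]) cube([46, 46, 355]);
translate([273, 303, 0]) cube([46, 46, 355]);
translate([46, 0, 89]) cube([227, 46, 25]);
translate([46, 303, 89]) cube([227, 46, 25]);
translate([0, 46, 89]) cube([46, 257, 25]);
translate([273, 46, 89]) cube([46, 257, 25]);


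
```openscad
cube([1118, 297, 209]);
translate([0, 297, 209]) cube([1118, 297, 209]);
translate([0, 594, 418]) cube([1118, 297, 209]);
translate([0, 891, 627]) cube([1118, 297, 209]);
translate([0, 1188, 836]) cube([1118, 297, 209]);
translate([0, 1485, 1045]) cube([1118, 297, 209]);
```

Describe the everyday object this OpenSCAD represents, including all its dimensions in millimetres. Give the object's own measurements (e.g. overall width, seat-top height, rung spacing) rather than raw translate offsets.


A straight staircase of 6 solid steps. Each step is 1118 mm wide (x), 297 mm deep (y, the going) and 209 mm tall (the rise). The first step rests on the floor; each subsequent step sits one going further in +y and one rise higher in +z, directly behind and above the previous step with no overlap.


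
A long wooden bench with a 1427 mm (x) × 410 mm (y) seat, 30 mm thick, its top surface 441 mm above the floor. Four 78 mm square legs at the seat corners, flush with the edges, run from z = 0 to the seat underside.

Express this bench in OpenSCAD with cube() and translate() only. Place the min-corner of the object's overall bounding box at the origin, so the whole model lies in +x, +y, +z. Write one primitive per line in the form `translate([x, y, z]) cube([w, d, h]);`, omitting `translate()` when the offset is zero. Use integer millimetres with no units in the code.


translate([0, 0, 411]) cube([1427, 410, 30]);
cube([78, 78, 411]);
translate([0, 332, 0]) cube([78, 78, 411]);
translate([1349, 0, 0]) cube([78, 78, 411]);
translate([1349, 332, 0]) cube([78, 78, 411]);


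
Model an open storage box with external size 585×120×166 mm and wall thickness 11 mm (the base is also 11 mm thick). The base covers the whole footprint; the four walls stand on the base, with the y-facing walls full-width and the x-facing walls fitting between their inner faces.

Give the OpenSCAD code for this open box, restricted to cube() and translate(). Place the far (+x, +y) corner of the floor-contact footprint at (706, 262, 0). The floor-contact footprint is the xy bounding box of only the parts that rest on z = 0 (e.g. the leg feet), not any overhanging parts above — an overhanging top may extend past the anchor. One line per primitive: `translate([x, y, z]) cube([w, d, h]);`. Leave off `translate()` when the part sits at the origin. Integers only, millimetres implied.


translate([121, 142, 0]) cube([585, 120, 11]);
translate([121, 142, 11]) cube([585, 11, 155]);
translate([121, 251, 11]) cube([585, 11, 155]);
translate([121, 153, 11]) cube([11, 98, 155]);
translate([695, 153, 11]) cube([11, 98, 155]);


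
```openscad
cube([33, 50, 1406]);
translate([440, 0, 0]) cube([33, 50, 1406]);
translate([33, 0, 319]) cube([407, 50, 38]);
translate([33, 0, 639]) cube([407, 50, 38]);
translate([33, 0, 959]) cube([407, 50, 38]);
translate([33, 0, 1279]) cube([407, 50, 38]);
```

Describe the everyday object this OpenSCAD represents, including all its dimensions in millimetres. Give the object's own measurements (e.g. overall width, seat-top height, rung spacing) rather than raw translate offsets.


A straight ladder. Two 33×50 mm vertical rails, 1406 mm tall, stand 473 mm apart (outside-to-outside) with their front faces coplanar on the −y side. 4 rungs, each 50 mm deep and 38 mm tall, span between the inner faces of the rails, front faces flush with the rails. The lowest rung's underside is at z = 319 mm and rungs are spaced 320 mm apart (underside to underside).


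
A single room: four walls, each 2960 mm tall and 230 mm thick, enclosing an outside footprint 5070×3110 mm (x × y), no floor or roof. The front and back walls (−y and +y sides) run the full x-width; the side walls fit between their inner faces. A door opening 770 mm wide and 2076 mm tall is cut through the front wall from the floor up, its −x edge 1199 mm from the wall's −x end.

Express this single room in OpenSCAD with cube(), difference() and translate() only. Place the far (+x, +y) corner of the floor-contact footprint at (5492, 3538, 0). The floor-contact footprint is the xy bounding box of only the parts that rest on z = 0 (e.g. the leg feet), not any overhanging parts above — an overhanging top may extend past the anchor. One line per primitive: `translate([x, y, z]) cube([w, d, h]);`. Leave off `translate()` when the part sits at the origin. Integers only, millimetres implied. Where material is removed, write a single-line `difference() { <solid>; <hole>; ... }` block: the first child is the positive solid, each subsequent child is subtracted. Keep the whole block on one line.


difference() { translate([422, 428, 0]) cube([5070, 230, 2960]); translate([1621, 428, 0]) cube([770, 230, 2076]); }
translate([422, 3308, 0]) cube([5070, 230, 2960]);
translate([422, 658, 0]) cube([230, 2650, 2960]);
translate([5262, 658, 0]) cube([230, 2650, 2960]);


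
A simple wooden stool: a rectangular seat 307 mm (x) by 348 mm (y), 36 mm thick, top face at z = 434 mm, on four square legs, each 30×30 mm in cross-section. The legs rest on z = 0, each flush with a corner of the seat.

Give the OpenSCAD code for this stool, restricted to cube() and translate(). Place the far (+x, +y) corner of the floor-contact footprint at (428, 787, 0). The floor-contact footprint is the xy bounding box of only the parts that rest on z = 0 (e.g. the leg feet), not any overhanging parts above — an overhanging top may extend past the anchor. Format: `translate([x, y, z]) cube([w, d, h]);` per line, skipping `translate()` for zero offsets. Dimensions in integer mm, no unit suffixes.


// leg_h = 434 - 36 = 398
translate([121, 439, 398]) cube([307, 348, 36]);
translate([121, 439, 0]) cube([30, 30, 398]);
translate([398, 439, 0]) cube([30, 30, 398]);
translate([121, 757, 0]) cube([30, 30, 398]);
translate([398, 757, 0]) cube([30, 30, 398]);


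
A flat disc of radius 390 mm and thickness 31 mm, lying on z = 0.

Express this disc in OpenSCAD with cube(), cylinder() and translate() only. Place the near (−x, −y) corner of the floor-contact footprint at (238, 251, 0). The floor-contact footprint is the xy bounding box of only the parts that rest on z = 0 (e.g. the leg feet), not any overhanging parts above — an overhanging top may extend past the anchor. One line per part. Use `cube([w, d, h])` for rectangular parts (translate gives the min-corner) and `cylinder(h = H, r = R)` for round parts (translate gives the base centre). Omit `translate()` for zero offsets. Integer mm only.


translate([628, 641, 0]) cylinder(h = 31, r = 390);


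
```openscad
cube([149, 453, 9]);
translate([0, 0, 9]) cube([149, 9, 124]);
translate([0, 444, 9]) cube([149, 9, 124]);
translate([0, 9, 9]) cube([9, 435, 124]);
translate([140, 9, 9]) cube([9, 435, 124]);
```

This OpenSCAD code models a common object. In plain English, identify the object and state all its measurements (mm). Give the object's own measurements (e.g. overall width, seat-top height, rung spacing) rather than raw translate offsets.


An open-topped rectangular box: outside dimensions 149×453×133 mm, with a uniform wall and base thickness of 9 mm. The base is a full 149×453 slab on the floor; four walls sit on top of the base. The front and back walls (the −y and +y sides) span the full width; the two side walls fit between them.


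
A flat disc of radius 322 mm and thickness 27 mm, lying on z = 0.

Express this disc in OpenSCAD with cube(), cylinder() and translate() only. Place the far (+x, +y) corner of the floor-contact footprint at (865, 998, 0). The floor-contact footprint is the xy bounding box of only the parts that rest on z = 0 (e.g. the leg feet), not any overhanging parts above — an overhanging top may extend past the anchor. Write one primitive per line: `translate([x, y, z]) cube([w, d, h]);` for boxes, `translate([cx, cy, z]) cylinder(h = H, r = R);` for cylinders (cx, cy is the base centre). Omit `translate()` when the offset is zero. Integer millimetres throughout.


translate([543, 676, 0]) cylinder(h = 27, r = 322);


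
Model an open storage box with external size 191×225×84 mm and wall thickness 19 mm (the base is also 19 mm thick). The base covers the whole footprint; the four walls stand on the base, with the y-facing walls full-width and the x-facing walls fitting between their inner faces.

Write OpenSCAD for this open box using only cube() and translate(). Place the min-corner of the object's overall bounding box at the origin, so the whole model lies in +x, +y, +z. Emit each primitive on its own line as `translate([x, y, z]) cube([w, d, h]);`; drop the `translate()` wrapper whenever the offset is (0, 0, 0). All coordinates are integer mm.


cube([191, 225, 19]);
translate([0, 0, 19]) cube([191, 19, 65]);
translate([0, 206, 19]) cube([191, 19, 65]);
translate([0, 19, 19]) cube([19, 187, 65]);
translate([172, 19, 19]) cube([19, 187, 65]);


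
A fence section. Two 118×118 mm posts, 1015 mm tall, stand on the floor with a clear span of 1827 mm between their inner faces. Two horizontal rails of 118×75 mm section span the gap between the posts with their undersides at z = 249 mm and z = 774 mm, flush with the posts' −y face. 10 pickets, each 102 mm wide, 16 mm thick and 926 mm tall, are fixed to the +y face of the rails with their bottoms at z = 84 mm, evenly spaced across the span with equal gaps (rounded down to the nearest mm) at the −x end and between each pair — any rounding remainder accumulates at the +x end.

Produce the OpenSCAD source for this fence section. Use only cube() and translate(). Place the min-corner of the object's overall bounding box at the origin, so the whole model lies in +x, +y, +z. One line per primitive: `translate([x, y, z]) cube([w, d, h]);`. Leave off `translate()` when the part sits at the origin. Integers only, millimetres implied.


cube([118, 118, 1015]);
translate([1945, 0, 0]) cube([118, 118, 1015]);
translate([118, 0, 249]) cube([1827, 118, 75]);
translate([118, 0, 774]) cube([1827, 118, 75]);
translate([191, 118, 84]) cube([102, 16, 926]);
translate([366, 118, 84]) cube([102, 16, 926]);
translate([541, 118, 84]) cube([102, 16, 926]);
translate([716, 118, 84]) cube([102, 16, 926]);
translate([891, 118, 84]) cube([102, 16, 926]);
translate([1066, 118, 84]) cube([102, 16, 926]);
translate([1241, 118, 84]) cube([102, 16, 926]);
translate([1416, 118, 84]) cube([102, 16, 926]);
translate([1591, 118, 84]) cube([102, 16, 926]);
translate([1766, 118, 84]) cube([102, 16, 926]);


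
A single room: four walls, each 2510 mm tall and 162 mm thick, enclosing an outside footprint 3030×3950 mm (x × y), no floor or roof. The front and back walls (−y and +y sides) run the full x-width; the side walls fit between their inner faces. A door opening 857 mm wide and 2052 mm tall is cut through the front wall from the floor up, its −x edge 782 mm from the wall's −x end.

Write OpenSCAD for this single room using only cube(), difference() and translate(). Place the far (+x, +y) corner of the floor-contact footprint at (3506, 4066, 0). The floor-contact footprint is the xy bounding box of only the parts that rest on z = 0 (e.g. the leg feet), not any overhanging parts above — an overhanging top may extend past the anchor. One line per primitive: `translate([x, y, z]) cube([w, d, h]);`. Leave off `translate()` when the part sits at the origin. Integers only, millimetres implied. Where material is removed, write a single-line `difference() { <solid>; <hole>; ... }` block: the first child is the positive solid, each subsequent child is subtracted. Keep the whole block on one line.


difference() { translate([476, 116, 0]) cube([3030, 162, 2510]); translate([1258, 116, 0]) cube([857, 162, 2052]); }
translate([476, 3904, 0]) cube([3030, 162, 2510]);
translate([476, 278, 0]) cube([162, 3626, 2510]);
translate([3344, 278, 0]) cube([162, 3626, 2510]);


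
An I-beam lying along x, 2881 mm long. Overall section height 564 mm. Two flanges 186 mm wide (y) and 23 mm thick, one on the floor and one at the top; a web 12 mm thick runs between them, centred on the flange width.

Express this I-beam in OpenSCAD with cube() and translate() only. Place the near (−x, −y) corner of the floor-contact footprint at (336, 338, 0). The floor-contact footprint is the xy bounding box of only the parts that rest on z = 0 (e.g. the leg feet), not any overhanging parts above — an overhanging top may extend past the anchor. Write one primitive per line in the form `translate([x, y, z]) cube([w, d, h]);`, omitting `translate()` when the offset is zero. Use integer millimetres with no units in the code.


translate([336, 338, 0]) cube([2881, 186, 23]);
translate([336, 425, 23]) cube([2881, 12, 518]);
translate([336, 338, 541]) cube([2881, 186, 23]);


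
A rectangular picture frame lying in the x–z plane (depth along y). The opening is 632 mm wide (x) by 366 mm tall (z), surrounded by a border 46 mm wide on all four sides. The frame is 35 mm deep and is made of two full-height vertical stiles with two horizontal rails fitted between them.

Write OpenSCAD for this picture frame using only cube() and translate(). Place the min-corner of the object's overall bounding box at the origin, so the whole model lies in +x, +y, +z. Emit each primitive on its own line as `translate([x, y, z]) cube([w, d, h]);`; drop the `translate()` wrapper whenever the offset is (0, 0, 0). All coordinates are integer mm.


cube([46, 35, 458]);
translate([678, 0, 0]) cube([46, 35, 458]);
translate([46, 0, 0]) cube([632, 35, 46]);
translate([46, 0, 412]) cube([632, 35, 46]);


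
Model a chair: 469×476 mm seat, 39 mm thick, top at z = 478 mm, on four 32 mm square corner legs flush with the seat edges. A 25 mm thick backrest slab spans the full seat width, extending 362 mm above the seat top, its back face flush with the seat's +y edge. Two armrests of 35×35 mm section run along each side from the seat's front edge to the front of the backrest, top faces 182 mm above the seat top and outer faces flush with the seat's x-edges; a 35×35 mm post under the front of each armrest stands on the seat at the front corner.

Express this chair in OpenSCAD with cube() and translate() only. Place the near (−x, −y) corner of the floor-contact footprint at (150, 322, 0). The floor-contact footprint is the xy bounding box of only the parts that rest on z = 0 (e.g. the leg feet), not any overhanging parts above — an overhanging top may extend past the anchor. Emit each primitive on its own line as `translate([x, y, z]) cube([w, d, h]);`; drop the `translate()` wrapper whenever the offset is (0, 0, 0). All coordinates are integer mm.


translate([150, 322, 439]) cube([469, 476, 39]);
translate([150, 322, 0]) cube([32, 32, 439]);
translate([587, 322, 0]) cube([32, 32, 439]);
translate([150, 766, 0]) cube([32, 32, 439]);
translate([587, 766, 0]) cube([32, 32, 439]);
translate([150, 773, 478]) cube([469, 25, 362]);
translate([150, 322, 625]) cube([35, 451, 35]);
translate([584, 322, 625]) cube([35, 451, 35]);
translate([150, 322, 478]) cube([35, 35, 147]);
translate([584, 322, 478]) cube([35, 35, 147]);


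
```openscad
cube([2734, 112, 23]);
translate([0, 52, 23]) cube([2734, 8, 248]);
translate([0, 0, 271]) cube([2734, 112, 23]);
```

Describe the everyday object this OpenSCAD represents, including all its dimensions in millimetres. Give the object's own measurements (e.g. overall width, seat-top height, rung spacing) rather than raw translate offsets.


An I-beam lying along x, 2734 mm long. Overall section height 294 mm. Two flanges 112 mm wide (y) and 23 mm thick, one on the floor and one at the top; a web 8 mm thick runs between them, centred on the flange width.


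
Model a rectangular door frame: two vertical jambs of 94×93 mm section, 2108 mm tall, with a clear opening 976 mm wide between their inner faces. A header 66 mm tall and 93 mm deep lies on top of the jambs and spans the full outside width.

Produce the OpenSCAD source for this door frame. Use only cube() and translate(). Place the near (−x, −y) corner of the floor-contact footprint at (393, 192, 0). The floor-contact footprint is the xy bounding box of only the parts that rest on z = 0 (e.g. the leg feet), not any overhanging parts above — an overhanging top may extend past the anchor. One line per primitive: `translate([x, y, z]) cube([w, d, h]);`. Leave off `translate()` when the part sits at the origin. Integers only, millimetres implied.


translate([393, 192, 0]) cube([94, 93, 2108]);
translate([1463, 192, 0]) cube([94, 93, 2108]);
translate([393, 192, 2108]) cube([1164, 93, 66]);


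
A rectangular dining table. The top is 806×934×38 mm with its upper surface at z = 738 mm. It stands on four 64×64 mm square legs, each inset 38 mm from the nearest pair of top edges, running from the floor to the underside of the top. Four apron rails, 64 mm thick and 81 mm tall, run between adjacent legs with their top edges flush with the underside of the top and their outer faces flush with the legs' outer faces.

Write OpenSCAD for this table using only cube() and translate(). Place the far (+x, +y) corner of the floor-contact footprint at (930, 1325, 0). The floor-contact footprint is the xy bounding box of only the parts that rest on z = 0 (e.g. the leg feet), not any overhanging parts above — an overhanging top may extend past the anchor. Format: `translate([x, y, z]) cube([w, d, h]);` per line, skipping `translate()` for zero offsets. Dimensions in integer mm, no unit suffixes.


// leg_h = 738 - 38 = 700
// apron z = 700 - 81 = 619
translate([162, 429, 700]) cube([806, 934, 38]);
translate([200, 467, 0]) cube([64, 64, 700]);
translate([866, 467, 0]) cube([64, 64, 700]);
translate([200, 1261, 0]) cube([64, 64, 700]);
translate([866, 1261, 0]) cube([64, 64, 700]);
translate([264, 467, 619]) cube([602, 64, 81]);
translate([264, 1261, 619]) cube([602, 64, 81]);
translate([200, 531, 619]) cube([64, 730, 81]);
translate([866, 531, 619]) cube([64, 730, 81]);


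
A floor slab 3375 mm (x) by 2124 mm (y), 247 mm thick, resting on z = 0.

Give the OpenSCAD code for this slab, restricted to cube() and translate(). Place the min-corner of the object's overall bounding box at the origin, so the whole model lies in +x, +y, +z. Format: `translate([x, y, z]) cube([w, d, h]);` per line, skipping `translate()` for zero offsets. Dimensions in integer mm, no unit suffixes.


cube([3375, 2124, 247]);


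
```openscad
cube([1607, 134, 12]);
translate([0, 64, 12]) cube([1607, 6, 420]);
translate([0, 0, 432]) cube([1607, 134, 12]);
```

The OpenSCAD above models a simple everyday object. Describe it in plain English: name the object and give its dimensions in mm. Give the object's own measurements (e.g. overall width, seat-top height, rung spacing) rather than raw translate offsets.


An I-beam lying along x, 1607 mm long. Overall section height 444 mm. Two flanges 134 mm wide (y) and 12 mm thick, one on the floor and one at the top; a web 6 mm thick runs between them, centred on the flange width.


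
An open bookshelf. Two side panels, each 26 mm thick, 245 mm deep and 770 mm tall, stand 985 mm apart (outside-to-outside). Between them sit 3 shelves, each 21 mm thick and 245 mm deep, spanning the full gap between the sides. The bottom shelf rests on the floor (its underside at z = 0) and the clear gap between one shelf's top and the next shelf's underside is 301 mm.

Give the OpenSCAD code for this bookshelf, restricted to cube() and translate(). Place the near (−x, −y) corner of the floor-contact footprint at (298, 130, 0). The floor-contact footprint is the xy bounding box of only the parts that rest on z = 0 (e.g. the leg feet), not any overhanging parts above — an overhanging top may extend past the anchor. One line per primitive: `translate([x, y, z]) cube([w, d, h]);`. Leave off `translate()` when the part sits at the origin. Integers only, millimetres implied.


translate([298, 130, 0]) cube([26, 245, 770]);
translate([1257, 130, 0]) cube([26, 245, 770]);
translate([324, 130, 0]) cube([933, 245, 21]);
translate([324, 130, 322]) cube([933, 245, 21]);
translate([324, 130, 644]) cube([933, 245, 21]);


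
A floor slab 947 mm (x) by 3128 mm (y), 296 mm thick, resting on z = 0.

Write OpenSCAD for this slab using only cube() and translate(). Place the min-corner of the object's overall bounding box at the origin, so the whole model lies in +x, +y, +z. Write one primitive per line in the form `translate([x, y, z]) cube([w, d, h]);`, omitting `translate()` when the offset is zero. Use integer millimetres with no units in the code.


cube([947, 3128, 296]);


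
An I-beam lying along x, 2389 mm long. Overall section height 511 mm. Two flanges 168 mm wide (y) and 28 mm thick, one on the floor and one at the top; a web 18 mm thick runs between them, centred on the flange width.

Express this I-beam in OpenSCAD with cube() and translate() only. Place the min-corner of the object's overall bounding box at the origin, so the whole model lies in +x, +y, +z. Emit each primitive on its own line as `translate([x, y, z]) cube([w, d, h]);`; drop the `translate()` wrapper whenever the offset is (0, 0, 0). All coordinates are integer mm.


cube([2389, 168, 28]);
translate([0, 75, 28]) cube([2389, 18, 455]);
translate([0, 0, 483]) cube([2389, 168, 28]);


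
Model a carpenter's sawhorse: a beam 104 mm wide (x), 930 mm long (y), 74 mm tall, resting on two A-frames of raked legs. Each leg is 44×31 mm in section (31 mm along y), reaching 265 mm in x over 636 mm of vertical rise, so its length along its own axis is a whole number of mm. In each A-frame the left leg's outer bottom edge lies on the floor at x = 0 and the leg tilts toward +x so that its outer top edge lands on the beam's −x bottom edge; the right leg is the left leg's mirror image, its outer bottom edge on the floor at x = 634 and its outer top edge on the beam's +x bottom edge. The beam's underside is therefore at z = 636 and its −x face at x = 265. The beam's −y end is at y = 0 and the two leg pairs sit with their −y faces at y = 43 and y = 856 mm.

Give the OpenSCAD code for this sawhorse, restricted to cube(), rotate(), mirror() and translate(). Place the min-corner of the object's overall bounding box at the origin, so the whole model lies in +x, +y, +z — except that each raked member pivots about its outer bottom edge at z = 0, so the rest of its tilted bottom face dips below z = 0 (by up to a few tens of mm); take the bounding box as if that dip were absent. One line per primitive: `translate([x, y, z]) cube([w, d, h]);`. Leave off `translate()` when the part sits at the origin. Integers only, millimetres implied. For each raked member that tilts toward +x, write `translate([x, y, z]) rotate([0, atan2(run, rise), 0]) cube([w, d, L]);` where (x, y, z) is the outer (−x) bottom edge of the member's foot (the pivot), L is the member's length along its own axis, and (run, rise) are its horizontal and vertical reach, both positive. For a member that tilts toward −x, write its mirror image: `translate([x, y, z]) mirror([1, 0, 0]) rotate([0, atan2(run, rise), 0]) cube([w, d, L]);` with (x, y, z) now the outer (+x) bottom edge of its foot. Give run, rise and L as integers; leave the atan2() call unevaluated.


// leg length = √(265² + 636²) = 689
// right-leg outer foot x = 2·265 + 104 = 634
// beam min-corner = (265, 0, 636)
translate([265, 0, 636]) cube([104, 930, 74]);
translate([0, 43, 0]) rotate([0, atan2(265, 636), 0]) cube([44, 31, 689]);
translate([634, 43, 0]) mirror([1, 0, 0]) rotate([0, atan2(265, 636), 0]) cube([44, 31, 689]);
translate([0, 856, 0]) rotate([0, atan2(265, 636), 0]) cube([44, 31, 689]);
translate([634, 856, 0]) mirror([1, 0, 0]) rotate([0, atan2(265, 636), 0]) cube([44, 31, 689]);
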